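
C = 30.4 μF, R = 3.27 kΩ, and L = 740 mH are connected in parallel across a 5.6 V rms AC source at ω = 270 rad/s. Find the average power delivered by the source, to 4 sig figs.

X_L = ωL = 199.8 Ω
X_C = 1/(ωC) = 121.8 Ω
Parallel: admittances add. Y = 1/R + 1/(jωL) + jωC
Y = (0.0003058 + j0.003203) S
|Y| = 0.003218 S → |Z| = 1/|Y| = 310.8 Ω, ∠Z = −∠Y = -84.55°
I = V/|Z| = 18.02 mA
P = VI cos φ = 5.6 × 0.01802 × cos(-84.55°) = 9.590 mW

9.590 mW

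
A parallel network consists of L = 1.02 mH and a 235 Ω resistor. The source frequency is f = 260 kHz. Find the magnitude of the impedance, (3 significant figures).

ω = 2πf = 1.634e+06 rad/s
X_L = ωL = 1670 Ω
Parallel: admittances add. Y = 1/R + 1/(jωL)
Y = (0.00426 − j0.000600) S
|Y| = 0.00430 S → |Z| = 1/|Y| = 233 Ω, ∠Z = −∠Y = 8.03°

233 Ω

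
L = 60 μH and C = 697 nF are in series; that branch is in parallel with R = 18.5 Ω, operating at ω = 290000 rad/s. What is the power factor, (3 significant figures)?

X_L = ωL = 17.4 Ω
X_C = 1/(ωC) = 4.95 Ω
Branch 1: Z₁ = R = 18.5 Ω
Branch 2 (series LC): Z₂ = j(X_L − X_C) = j12.5 Ω
Parallel: Z = Z₁Z₂/(Z₁+Z₂), |Z| = 10.3 Ω, ∠Z = 56.1°
cos φ = cos(56.1°) = 0.558

0.558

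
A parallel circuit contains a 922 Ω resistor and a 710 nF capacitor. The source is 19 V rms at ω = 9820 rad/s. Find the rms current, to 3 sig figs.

X_C = 1/(ωC) = 143 Ω
Parallel: admittances add. Y = 1/R + jωC
Y = (0.00108 + j0.00697) S
|Y| = 0.00706 S → |Z| = 1/|Y| = 142 Ω, ∠Z = −∠Y = -81.2°
I = V/|Z| = 19/142 = 134 mA

134 mA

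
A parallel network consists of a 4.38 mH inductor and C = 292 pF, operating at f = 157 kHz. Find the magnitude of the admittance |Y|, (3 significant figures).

ω = 2πf = 986500 rad/s
X_L = ωL = 4320 Ω
X_C = 1/(ωC) = 3470 Ω
Parallel: admittances add. Y = 1/(jωL) + jωC
Y = (0 + j5.66e-05) S
|Y| = 5.66e-05 S → |Z| = 1/|Y| = 17700 Ω, ∠Z = −∠Y = -90.0°

56.6 μS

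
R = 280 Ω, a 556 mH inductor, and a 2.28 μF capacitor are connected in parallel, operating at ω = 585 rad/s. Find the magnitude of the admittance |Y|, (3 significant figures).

3.97 mS

X_L = ωL = 325 Ω
X_C = 1/(ωC) = 750 Ω
Parallel: admittances add. Y = 1/R + 1/(jωL) + jωC
Y = (0.00357 − j0.00174) S
|Y| = 0.00397 S → |Z| = 1/|Y| = 252 Ω, ∠Z = −∠Y = 26.0°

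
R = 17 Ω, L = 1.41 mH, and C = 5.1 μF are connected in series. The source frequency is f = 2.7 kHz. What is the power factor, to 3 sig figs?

ω = 2πf = 16960 rad/s
X_L = ωL = 23.9 Ω
X_C = 1/(ωC) = 11.6 Ω
Net reactance X = X_L − X_C = 12.4 Ω
Z = 17.0 + j12.4 Ω
|Z| = √(17.0² + 12.4²) = 21.0 Ω
∠Z = arctan(12.4/17.0) = 36.0°
cos φ = cos(36.0°) = 0.809

0.809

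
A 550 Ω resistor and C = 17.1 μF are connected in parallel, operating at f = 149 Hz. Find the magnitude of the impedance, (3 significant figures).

ω = 2πf = 936.2 rad/s
X_C = 1/(ωC) = 62.5 Ω
Parallel: admittances add. Y = 1/R + jωC
Y = (0.00182 + j0.0160) S
|Y| = 0.0161 S → |Z| = 1/|Y| = 62.1 Ω, ∠Z = −∠Y = -83.5°

62.1 Ω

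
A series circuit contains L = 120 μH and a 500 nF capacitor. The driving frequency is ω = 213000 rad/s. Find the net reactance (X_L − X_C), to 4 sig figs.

16.17 Ω

X_L = ωL = 25.56 Ω
X_C = 1/(ωC) = 9.390 Ω
X = 25.56 − 9.390 = 16.17 Ω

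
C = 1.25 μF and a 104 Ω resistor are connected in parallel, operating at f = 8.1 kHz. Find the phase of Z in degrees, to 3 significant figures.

-81.4°

ω = 2πf = 50890 rad/s
X_C = 1/(ωC) = 15.7 Ω
Parallel: admittances add. Y = 1/R + jωC
Y = (0.00962 + j0.0636) S
|Y| = 0.0643 S → |Z| = 1/|Y| = 15.5 Ω, ∠Z = −∠Y = -81.4°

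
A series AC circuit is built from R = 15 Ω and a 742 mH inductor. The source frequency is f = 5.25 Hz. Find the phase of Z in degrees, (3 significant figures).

58.5°

ω = 2πf = 32.99 rad/s
X_L = ωL = 24.5 Ω
Z = 15.0 + j24.5 Ω
|Z| = √(15.0² + 24.5²) = 28.7 Ω
∠Z = arctan(24.5/15.0) = 58.5°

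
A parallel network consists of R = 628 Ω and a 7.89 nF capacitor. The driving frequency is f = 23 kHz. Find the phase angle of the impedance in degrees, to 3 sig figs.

ω = 2πf = 144500 rad/s
X_C = 1/(ωC) = 877 Ω
Parallel: admittances add. Y = 1/R + jωC
Y = (0.00159 + j0.00114) S
|Y| = 0.00196 S → |Z| = 1/|Y| = 511 Ω, ∠Z = −∠Y = -35.6°

-35.6°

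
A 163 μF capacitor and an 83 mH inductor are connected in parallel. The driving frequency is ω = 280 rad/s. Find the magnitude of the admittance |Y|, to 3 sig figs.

X_L = ωL = 23.2 Ω
X_C = 1/(ωC) = 21.9 Ω
Parallel: admittances add. Y = 1/(jωL) + jωC
Y = (0 + j0.00261) S
|Y| = 0.00261 S → |Z| = 1/|Y| = 383 Ω, ∠Z = −∠Y = -90.0°

2.61 mS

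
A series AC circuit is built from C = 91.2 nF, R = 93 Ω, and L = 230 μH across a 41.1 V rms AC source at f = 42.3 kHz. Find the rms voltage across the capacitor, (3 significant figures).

ω = 2πf = 265800 rad/s
X_L = ωL = 61.1 Ω
X_C = 1/(ωC) = 41.3 Ω
Net reactance X = X_L − X_C = 19.9 Ω
Z = 93.0 + j19.9 Ω
|Z| = √(93.0² + 19.9²) = 95.1 Ω
I = V/|Z| = 432 mA
V_C = I·|Z_C| = 0.432 × 41.3 = 17.8 V

17.8 V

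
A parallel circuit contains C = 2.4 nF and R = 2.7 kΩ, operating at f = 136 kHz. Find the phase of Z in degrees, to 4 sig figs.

ω = 2πf = 854500 rad/s
X_C = 1/(ωC) = 487.6 Ω
Parallel: admittances add. Y = 1/R + jωC
Y = (0.0003704 + j0.002051) S
|Y| = 0.002084 S → |Z| = 1/|Y| = 479.8 Ω, ∠Z = −∠Y = -79.76°

-79.76°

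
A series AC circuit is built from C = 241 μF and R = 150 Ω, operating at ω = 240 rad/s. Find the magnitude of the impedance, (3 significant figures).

X_C = 1/(ωC) = 17.3 Ω
Z = 150 − j17.3 Ω
|Z| = √(150² + 17.3²) = 151 Ω

151 Ω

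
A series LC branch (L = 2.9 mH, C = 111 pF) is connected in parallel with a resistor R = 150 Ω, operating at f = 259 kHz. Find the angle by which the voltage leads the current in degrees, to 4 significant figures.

ω = 2πf = 1.627e+06 rad/s
X_L = ωL = 4719 Ω
X_C = 1/(ωC) = 5536 Ω
Branch 1: Z₁ = R = 150.0 Ω
Branch 2 (series LC): Z₂ = j(X_L − X_C) = −j816.7 Ω
Parallel: Z = Z₁Z₂/(Z₁+Z₂), |Z| = 147.5 Ω, ∠Z = -10.41°

-10.41°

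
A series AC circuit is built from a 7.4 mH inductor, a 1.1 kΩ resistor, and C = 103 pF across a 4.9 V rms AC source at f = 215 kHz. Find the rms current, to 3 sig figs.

1.62 mA

ω = 2πf = 1.351e+06 rad/s
X_L = ωL = 10000 Ω
X_C = 1/(ωC) = 7190 Ω
Net reactance X = X_L − X_C = 2810 Ω
Z = 1100 + j2810 Ω
|Z| = √(1100² + 2810²) = 3020 Ω
I = V/|Z| = 4.9/3020 = 1.62 mA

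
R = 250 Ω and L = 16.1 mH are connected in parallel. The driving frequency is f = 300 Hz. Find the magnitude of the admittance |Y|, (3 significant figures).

33.2 mS

ω = 2πf = 1885 rad/s
X_L = ωL = 30.3 Ω
Parallel: admittances add. Y = 1/R + 1/(jωL)
Y = (0.00400 − j0.0330) S
|Y| = 0.0332 S → |Z| = 1/|Y| = 30.1 Ω, ∠Z = −∠Y = 83.1°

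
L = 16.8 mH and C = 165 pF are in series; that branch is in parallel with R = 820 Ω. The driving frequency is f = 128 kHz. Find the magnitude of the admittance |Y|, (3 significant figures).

1.23 mS

ω = 2πf = 804200 rad/s
X_L = ωL = 13500 Ω
X_C = 1/(ωC) = 7540 Ω
Branch 1: Z₁ = R = 820 Ω
Branch 2 (series LC): Z₂ = j(X_L − X_C) = j5980 Ω
Parallel: Z = Z₁Z₂/(Z₁+Z₂), |Z| = 812 Ω, ∠Z = 7.81°
|Y| = 1/|Z| = 1.23 mS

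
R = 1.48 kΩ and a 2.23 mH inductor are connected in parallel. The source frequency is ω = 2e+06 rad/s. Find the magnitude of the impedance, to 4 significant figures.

X_L = ωL = 4460 Ω
Parallel: admittances add. Y = 1/R + 1/(jωL)
Y = (0.0006757 − j0.0002242) S
|Y| = 0.0007119 S → |Z| = 1/|Y| = 1405 Ω, ∠Z = −∠Y = 18.36°

1405 Ω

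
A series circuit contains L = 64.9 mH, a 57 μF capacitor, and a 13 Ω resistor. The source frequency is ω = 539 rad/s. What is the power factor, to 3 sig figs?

0.983

X_L = ωL = 35.0 Ω
X_C = 1/(ωC) = 32.5 Ω
Net reactance X = X_L − X_C = 2.43 Ω
Z = 13.0 + j2.43 Ω
|Z| = √(13.0² + 2.43²) = 13.2 Ω
∠Z = arctan(2.43/13.0) = 10.6°
cos φ = cos(10.6°) = 0.983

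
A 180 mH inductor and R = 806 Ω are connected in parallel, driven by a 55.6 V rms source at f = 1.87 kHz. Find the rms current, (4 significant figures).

ω = 2πf = 11750 rad/s
X_L = ωL = 2115 Ω
Parallel: admittances add. Y = 1/R + 1/(jωL)
Y = (0.001241 − j0.0004728) S
|Y| = 0.001328 S → |Z| = 1/|Y| = 753.2 Ω, ∠Z = −∠Y = 20.86°
I = V/|Z| = 55.6/753.2 = 73.82 mA

73.82 mA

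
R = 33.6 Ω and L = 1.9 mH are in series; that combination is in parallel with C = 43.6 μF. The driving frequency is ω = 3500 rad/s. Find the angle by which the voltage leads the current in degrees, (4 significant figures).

X_L = ωL = 6.650 Ω
X_C = 1/(ωC) = 6.553 Ω
Branch 1 (R+jX_L): Z₁ = 33.60 + j6.650 Ω, |Z₁| = 34.25 Ω
Branch 2 (−jX_C): Z₂ = −j6.553 Ω
Parallel: Z = Z₁Z₂/(Z₁+Z₂), |Z| = 6.680 Ω, ∠Z = -78.97°

-78.97°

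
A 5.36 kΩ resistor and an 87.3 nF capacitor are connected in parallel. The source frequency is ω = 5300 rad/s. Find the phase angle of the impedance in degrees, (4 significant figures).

-68.04°

X_C = 1/(ωC) = 2161 Ω
Parallel: admittances add. Y = 1/R + jωC
Y = (0.0001866 + j0.0004627) S
|Y| = 0.0004989 S → |Z| = 1/|Y| = 2004 Ω, ∠Z = −∠Y = -68.04°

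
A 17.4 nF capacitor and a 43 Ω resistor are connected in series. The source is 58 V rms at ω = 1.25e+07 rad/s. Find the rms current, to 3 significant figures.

X_C = 1/(ωC) = 4.60 Ω
Z = 43.0 − j4.60 Ω
|Z| = √(43.0² + 4.60²) = 43.2 Ω
I = V/|Z| = 58/43.2 = 1.34 A

1.34 A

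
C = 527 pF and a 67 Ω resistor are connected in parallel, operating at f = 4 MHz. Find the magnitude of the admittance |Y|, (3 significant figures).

ω = 2πf = 2.513e+07 rad/s
X_C = 1/(ωC) = 75.5 Ω
Parallel: admittances add. Y = 1/R + jωC
Y = (0.0149 + j0.0132) S
|Y| = 0.0200 S → |Z| = 1/|Y| = 50.1 Ω, ∠Z = −∠Y = -41.6°

20.0 mS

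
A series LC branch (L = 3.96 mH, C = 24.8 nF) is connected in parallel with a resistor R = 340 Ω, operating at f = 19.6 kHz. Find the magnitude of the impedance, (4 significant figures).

145.0 Ω

ω = 2πf = 123200 rad/s
X_L = ωL = 487.7 Ω
X_C = 1/(ωC) = 327.4 Ω
Branch 1: Z₁ = R = 340.0 Ω
Branch 2 (series LC): Z₂ = j(X_L − X_C) = j160.3 Ω
Parallel: Z = Z₁Z₂/(Z₁+Z₂), |Z| = 145.0 Ω, ∠Z = 64.76°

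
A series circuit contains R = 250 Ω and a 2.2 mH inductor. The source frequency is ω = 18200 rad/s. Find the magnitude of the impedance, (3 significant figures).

X_L = ωL = 40.0 Ω
Z = 250 + j40.0 Ω
|Z| = √(250² + 40.0²) = 253 Ω

253 Ω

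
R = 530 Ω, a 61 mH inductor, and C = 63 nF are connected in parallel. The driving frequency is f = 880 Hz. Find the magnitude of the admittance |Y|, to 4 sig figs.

3.226 mS

ω = 2πf = 5529 rad/s
X_L = ωL = 337.3 Ω
X_C = 1/(ωC) = 2871 Ω
Parallel: admittances add. Y = 1/R + 1/(jωL) + jωC
Y = (0.001887 − j0.002617) S
|Y| = 0.003226 S → |Z| = 1/|Y| = 310.0 Ω, ∠Z = −∠Y = 54.20°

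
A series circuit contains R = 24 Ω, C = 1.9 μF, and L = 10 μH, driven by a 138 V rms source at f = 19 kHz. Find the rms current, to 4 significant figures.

5.699 A

ω = 2πf = 119400 rad/s
X_L = ωL = 1.194 Ω
X_C = 1/(ωC) = 4.409 Ω
Net reactance X = X_L − X_C = -3.215 Ω
Z = 24.00 − j3.215 Ω
|Z| = √(24.00² + 3.215²) = 24.21 Ω
I = V/|Z| = 138/24.21 = 5.699 A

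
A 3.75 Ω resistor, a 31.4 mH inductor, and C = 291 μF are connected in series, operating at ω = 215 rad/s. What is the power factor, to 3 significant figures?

0.376

X_L = ωL = 6.75 Ω
X_C = 1/(ωC) = 16.0 Ω
Net reactance X = X_L − X_C = -9.23 Ω
Z = 3.75 − j9.23 Ω
|Z| = √(3.75² + 9.23²) = 9.96 Ω
∠Z = arctan(-9.23/3.75) = -67.9°
cos φ = cos(-67.9°) = 0.376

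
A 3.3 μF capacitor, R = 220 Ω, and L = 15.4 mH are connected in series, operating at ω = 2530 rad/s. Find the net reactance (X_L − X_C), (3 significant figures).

X_L = ωL = 39.0 Ω
X_C = 1/(ωC) = 120 Ω
X = 39.0 − 120 = -80.8 Ω

-80.8 Ω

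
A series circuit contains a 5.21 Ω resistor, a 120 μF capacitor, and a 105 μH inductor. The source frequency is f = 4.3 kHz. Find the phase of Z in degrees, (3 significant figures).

25.9°

ω = 2πf = 27020 rad/s
X_L = ωL = 2.84 Ω
X_C = 1/(ωC) = 0.308 Ω
Net reactance X = X_L − X_C = 2.53 Ω
Z = 5.21 + j2.53 Ω
|Z| = √(5.21² + 2.53²) = 5.79 Ω
∠Z = arctan(2.53/5.21) = 25.9°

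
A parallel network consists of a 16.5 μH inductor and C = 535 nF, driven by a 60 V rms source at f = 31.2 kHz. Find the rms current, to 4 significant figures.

12.26 A

ω = 2πf = 196000 rad/s
X_L = ωL = 3.235 Ω
X_C = 1/(ωC) = 9.535 Ω
Parallel: admittances add. Y = 1/(jωL) + jωC
Y = (0 − j0.2043) S
|Y| = 0.2043 S → |Z| = 1/|Y| = 4.895 Ω, ∠Z = −∠Y = 90.00°
I = V/|Z| = 60/4.895 = 12.26 A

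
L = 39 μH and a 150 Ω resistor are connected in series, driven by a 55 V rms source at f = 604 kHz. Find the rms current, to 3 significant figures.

261 mA

ω = 2πf = 3.795e+06 rad/s
X_L = ωL = 148 Ω
Z = 150 + j148 Ω
|Z| = √(150² + 148²) = 211 Ω
I = V/|Z| = 55/211 = 261 mA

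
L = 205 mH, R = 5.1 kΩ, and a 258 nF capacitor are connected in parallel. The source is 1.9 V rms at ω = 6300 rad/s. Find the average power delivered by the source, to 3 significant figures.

708 μW

X_L = ωL = 1290 Ω
X_C = 1/(ωC) = 615 Ω
Parallel: admittances add. Y = 1/R + 1/(jωL) + jωC
Y = (0.000196 + j0.000851) S
|Y| = 0.000873 S → |Z| = 1/|Y| = 1140 Ω, ∠Z = −∠Y = -77.0°
I = V/|Z| = 1.66 mA
P = VI cos φ = 1.9 × 0.00166 × cos(-77.0°) = 708 μW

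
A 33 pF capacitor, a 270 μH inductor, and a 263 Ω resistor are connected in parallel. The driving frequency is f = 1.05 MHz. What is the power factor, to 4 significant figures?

0.9959

ω = 2πf = 6.597e+06 rad/s
X_L = ωL = 1781 Ω
X_C = 1/(ωC) = 4593 Ω
Parallel: admittances add. Y = 1/R + 1/(jωL) + jωC
Y = (0.003802 − j0.0003437) S
|Y| = 0.003818 S → |Z| = 1/|Y| = 261.9 Ω, ∠Z = −∠Y = 5.165°
cos φ = cos(5.165°) = 0.9959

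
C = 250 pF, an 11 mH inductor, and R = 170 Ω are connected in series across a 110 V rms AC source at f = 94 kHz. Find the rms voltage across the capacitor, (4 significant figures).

2300 V

ω = 2πf = 590600 rad/s
X_L = ωL = 6497 Ω
X_C = 1/(ωC) = 6773 Ω
Net reactance X = X_L − X_C = -275.7 Ω
Z = 170.0 − j275.7 Ω
|Z| = √(170.0² + 275.7²) = 323.9 Ω
I = V/|Z| = 339.6 mA
V_C = I·|Z_C| = 0.3396 × 6773 = 2300 V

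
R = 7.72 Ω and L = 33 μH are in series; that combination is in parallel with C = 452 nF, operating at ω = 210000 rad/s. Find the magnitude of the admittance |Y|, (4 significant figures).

77.96 mS

X_L = ωL = 6.930 Ω
X_C = 1/(ωC) = 10.54 Ω
Branch 1 (R+jX_L): Z₁ = 7.720 + j6.930 Ω, |Z₁| = 10.37 Ω
Branch 2 (−jX_C): Z₂ = −j10.54 Ω
Parallel: Z = Z₁Z₂/(Z₁+Z₂), |Z| = 12.83 Ω, ∠Z = -23.05°
|Y| = 1/|Z| = 77.96 mS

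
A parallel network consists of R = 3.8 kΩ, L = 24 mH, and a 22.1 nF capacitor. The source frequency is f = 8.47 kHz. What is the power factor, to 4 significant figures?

0.5562

ω = 2πf = 53220 rad/s
X_L = ωL = 1277 Ω
X_C = 1/(ωC) = 850.2 Ω
Parallel: admittances add. Y = 1/R + 1/(jωL) + jωC
Y = (0.0002632 + j0.0003932) S
|Y| = 0.0004731 S → |Z| = 1/|Y| = 2114 Ω, ∠Z = −∠Y = -56.21°
cos φ = cos(-56.21°) = 0.5562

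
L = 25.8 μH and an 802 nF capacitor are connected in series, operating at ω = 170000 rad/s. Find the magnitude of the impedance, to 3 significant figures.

X_L = ωL = 4.39 Ω
X_C = 1/(ωC) = 7.33 Ω
Net reactance X = X_L − X_C = -2.95 Ω
Z = − j2.95 Ω
|Z| = √(0² + 2.95²) = 2.95 Ω

2.95 Ω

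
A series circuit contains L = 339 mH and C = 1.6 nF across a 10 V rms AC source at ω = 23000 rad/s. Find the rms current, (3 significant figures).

X_L = ωL = 7800 Ω
X_C = 1/(ωC) = 27200 Ω
Net reactance X = X_L − X_C = -19400 Ω
Z = − j19400 Ω
|Z| = √(0² + 19400²) = 19400 Ω
I = V/|Z| = 10/19400 = 516 μA

516 μA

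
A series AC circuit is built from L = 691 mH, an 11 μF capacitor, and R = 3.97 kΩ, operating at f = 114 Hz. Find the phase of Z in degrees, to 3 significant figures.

ω = 2πf = 716.3 rad/s
X_L = ωL = 495 Ω
X_C = 1/(ωC) = 127 Ω
Net reactance X = X_L − X_C = 368 Ω
Z = 3970 + j368 Ω
|Z| = √(3970² + 368²) = 3990 Ω
∠Z = arctan(368/3970) = 5.30°

5.30°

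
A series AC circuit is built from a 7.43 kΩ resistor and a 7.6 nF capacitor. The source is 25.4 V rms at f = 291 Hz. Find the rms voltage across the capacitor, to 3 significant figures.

25.3 V

ω = 2πf = 1828 rad/s
X_C = 1/(ωC) = 72000 Ω
Z = 7430 − j72000 Ω
|Z| = √(7430² + 72000²) = 72300 Ω
I = V/|Z| = 351 μA
V_C = I·|Z_C| = 0.000351 × 72000 = 25.3 V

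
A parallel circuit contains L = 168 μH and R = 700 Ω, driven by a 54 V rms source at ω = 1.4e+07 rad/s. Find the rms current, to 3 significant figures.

X_L = ωL = 2350 Ω
Parallel: admittances add. Y = 1/R + 1/(jωL)
Y = (0.00143 − j0.000425) S
|Y| = 0.00149 S → |Z| = 1/|Y| = 671 Ω, ∠Z = −∠Y = 16.6°
I = V/|Z| = 54/671 = 80.5 mA

80.5 mA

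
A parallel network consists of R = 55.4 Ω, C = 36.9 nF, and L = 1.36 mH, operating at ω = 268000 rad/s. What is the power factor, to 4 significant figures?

0.9298

X_L = ωL = 364.5 Ω
X_C = 1/(ωC) = 101.1 Ω
Parallel: admittances add. Y = 1/R + 1/(jωL) + jωC
Y = (0.01805 + j0.007146) S
|Y| = 0.01941 S → |Z| = 1/|Y| = 51.51 Ω, ∠Z = −∠Y = -21.60°
cos φ = cos(-21.60°) = 0.9298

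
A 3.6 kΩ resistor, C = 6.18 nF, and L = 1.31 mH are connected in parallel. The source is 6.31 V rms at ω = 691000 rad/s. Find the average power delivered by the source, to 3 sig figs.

11.1 mW

X_L = ωL = 905 Ω
X_C = 1/(ωC) = 234 Ω
Parallel: admittances add. Y = 1/R + 1/(jωL) + jωC
Y = (0.000278 + j0.00317) S
|Y| = 0.00318 S → |Z| = 1/|Y| = 315 Ω, ∠Z = −∠Y = -85.0°
I = V/|Z| = 20.1 mA
P = VI cos φ = 6.31 × 0.0201 × cos(-85.0°) = 11.1 mW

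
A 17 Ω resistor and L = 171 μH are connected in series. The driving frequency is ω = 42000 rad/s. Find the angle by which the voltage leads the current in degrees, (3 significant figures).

X_L = ωL = 7.18 Ω
Z = 17.0 + j7.18 Ω
|Z| = √(17.0² + 7.18²) = 18.5 Ω
∠Z = arctan(7.18/17.0) = 22.9°

22.9°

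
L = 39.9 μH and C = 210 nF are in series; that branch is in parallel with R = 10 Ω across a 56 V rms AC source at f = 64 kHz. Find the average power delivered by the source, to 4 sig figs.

313.6 W

ω = 2πf = 402100 rad/s
X_L = ωL = 16.04 Ω
X_C = 1/(ωC) = 11.84 Ω
Branch 1: Z₁ = R = 10.00 Ω
Branch 2 (series LC): Z₂ = j(X_L − X_C) = j4.203 Ω
Parallel: Z = Z₁Z₂/(Z₁+Z₂), |Z| = 3.875 Ω, ∠Z = 67.20°
I = V/|Z| = 14.45 A
P = VI cos φ = 56 × 14.45 × cos(67.20°) = 313.6 W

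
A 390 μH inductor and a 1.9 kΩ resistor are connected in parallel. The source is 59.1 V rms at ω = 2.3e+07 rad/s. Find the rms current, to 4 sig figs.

X_L = ωL = 8970 Ω
Parallel: admittances add. Y = 1/R + 1/(jωL)
Y = (0.0005263 − j0.0001115) S
|Y| = 0.0005380 S → |Z| = 1/|Y| = 1859 Ω, ∠Z = −∠Y = 11.96°
I = V/|Z| = 59.1/1859 = 31.80 mA

31.80 mA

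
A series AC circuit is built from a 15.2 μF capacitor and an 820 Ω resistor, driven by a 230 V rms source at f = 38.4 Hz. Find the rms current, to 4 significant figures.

266.2 mA

ω = 2πf = 241.3 rad/s
X_C = 1/(ωC) = 272.7 Ω
Z = 820.0 − j272.7 Ω
|Z| = √(820.0² + 272.7²) = 864.1 Ω
I = V/|Z| = 230/864.1 = 266.2 mA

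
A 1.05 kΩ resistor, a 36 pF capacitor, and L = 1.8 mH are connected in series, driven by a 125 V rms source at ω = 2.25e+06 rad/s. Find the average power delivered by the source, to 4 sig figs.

234.6 mW

X_L = ωL = 4050 Ω
X_C = 1/(ωC) = 12350 Ω
Net reactance X = X_L − X_C = -8296 Ω
Z = 1050 − j8296 Ω
|Z| = √(1050² + 8296²) = 8362 Ω
∠Z = arctan(-8296/1050) = -82.79°
I = V/|Z| = 14.95 mA
P = VI cos φ = 125 × 0.01495 × cos(-82.79°) = 234.6 mW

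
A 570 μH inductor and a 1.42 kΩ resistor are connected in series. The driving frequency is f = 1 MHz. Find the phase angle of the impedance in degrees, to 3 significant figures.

ω = 2πf = 6.283e+06 rad/s
X_L = ωL = 3580 Ω
Z = 1420 + j3580 Ω
|Z| = √(1420² + 3580²) = 3850 Ω
∠Z = arctan(3580/1420) = 68.4°

68.4°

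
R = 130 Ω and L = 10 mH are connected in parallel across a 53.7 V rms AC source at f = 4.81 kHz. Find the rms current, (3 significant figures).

ω = 2πf = 30220 rad/s
X_L = ωL = 302 Ω
Parallel: admittances add. Y = 1/R + 1/(jωL)
Y = (0.00769 − j0.00331) S
|Y| = 0.00837 S → |Z| = 1/|Y| = 119 Ω, ∠Z = −∠Y = 23.3°
I = V/|Z| = 53.7/119 = 450 mA

450 mA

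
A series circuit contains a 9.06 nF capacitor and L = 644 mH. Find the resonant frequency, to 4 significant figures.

2.084 kHz

ω₀ = 1/√(LC) = 1/√(0.644 × 9.06e-09) = 13090 rad/s
f₀ = ω₀/(2π) = 2.084 kHz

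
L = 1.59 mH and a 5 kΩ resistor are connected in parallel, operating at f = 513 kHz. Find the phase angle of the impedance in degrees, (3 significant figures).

ω = 2πf = 3.223e+06 rad/s
X_L = ωL = 5130 Ω
Parallel: admittances add. Y = 1/R + 1/(jωL)
Y = (0.000200 − j0.000195) S
|Y| = 0.000279 S → |Z| = 1/|Y| = 3580 Ω, ∠Z = −∠Y = 44.3°

44.3°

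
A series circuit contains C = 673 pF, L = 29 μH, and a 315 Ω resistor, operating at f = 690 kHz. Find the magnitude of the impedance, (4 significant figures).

382.5 Ω

ω = 2πf = 4.335e+06 rad/s
X_L = ωL = 125.7 Ω
X_C = 1/(ωC) = 342.7 Ω
Net reactance X = X_L − X_C = -217.0 Ω
Z = 315.0 − j217.0 Ω
|Z| = √(315.0² + 217.0²) = 382.5 Ω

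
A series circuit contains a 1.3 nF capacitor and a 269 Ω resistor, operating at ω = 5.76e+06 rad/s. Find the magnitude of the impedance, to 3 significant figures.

X_C = 1/(ωC) = 134 Ω
Z = 269 − j134 Ω
|Z| = √(269² + 134²) = 300 Ω

300 Ω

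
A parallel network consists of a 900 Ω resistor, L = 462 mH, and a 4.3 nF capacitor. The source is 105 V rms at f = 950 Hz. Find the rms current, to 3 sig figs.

ω = 2πf = 5969 rad/s
X_L = ωL = 2760 Ω
X_C = 1/(ωC) = 39000 Ω
Parallel: admittances add. Y = 1/R + 1/(jωL) + jωC
Y = (0.00111 − j0.000337) S
|Y| = 0.00116 S → |Z| = 1/|Y| = 861 Ω, ∠Z = −∠Y = 16.9°
I = V/|Z| = 105/861 = 122 mA

122 mA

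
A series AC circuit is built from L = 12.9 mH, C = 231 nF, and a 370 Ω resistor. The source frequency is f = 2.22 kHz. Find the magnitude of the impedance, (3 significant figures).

ω = 2πf = 13950 rad/s
X_L = ωL = 180 Ω
X_C = 1/(ωC) = 310 Ω
Net reactance X = X_L − X_C = -130 Ω
Z = 370 − j130 Ω
|Z| = √(370² + 130²) = 392 Ω

392 Ω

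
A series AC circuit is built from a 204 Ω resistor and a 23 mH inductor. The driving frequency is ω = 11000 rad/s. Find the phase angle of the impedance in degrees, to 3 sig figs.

X_L = ωL = 253 Ω
Z = 204 + j253 Ω
|Z| = √(204² + 253²) = 325 Ω
∠Z = arctan(253/204) = 51.1°

51.1°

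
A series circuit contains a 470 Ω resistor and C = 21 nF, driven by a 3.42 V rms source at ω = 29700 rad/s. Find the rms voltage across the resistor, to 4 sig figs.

X_C = 1/(ωC) = 1603 Ω
Z = 470.0 − j1603 Ω
|Z| = √(470.0² + 1603²) = 1671 Ω
I = V/|Z| = 2.047 mA
V_R = I·|Z_R| = 0.002047 × 470.0 = 0.9621 V

0.9621 V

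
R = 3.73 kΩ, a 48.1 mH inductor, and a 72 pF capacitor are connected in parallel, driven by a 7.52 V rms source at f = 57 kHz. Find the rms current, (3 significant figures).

ω = 2πf = 358100 rad/s
X_L = ωL = 17200 Ω
X_C = 1/(ωC) = 38800 Ω
Parallel: admittances add. Y = 1/R + 1/(jωL) + jωC
Y = (0.000268 − j3.23e-05) S
|Y| = 0.000270 S → |Z| = 1/|Y| = 3700 Ω, ∠Z = −∠Y = 6.86°
I = V/|Z| = 7.52/3700 = 2.03 mA

2.03 mA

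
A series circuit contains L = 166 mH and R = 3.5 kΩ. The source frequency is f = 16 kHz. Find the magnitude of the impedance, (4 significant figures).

ω = 2πf = 100500 rad/s
X_L = ωL = 16690 Ω
Z = 3500 + j16690 Ω
|Z| = √(3500² + 16690²) = 17050 Ω

17050 Ω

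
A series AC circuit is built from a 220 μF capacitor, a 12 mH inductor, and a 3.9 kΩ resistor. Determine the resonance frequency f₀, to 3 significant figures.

98.0 Hz

ω₀ = 1/√(LC) = 1/√(0.012 × 0.00022) = 615.5 rad/s
f₀ = ω₀/(2π) = 98.0 Hz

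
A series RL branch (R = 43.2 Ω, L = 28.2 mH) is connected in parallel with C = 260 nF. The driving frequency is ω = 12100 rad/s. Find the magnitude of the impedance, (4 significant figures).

X_L = ωL = 341.2 Ω
X_C = 1/(ωC) = 317.9 Ω
Branch 1 (R+jX_L): Z₁ = 43.20 + j341.2 Ω, |Z₁| = 343.9 Ω
Branch 2 (−jX_C): Z₂ = −j317.9 Ω
Parallel: Z = Z₁Z₂/(Z₁+Z₂), |Z| = 2226 Ω, ∠Z = -35.61°

2226 Ω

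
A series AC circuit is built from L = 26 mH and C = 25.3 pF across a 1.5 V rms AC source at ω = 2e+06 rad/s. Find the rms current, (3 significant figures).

46.5 μA

X_L = ωL = 52000 Ω
X_C = 1/(ωC) = 19800 Ω
Net reactance X = X_L − X_C = 32200 Ω
Z = j32200 Ω
|Z| = √(0² + 32200²) = 32200 Ω
I = V/|Z| = 1.5/32200 = 46.5 μA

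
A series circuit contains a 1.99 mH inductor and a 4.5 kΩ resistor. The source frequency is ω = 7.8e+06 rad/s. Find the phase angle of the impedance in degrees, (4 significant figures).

X_L = ωL = 15520 Ω
Z = 4500 + j15520 Ω
|Z| = √(4500² + 15520²) = 16160 Ω
∠Z = arctan(15520/4500) = 73.83°

73.83°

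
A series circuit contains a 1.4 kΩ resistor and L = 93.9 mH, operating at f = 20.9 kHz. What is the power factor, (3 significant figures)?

ω = 2πf = 131300 rad/s
X_L = ωL = 12300 Ω
Z = 1400 + j12300 Ω
|Z| = √(1400² + 12300²) = 12400 Ω
∠Z = arctan(12300/1400) = 83.5°
cos φ = cos(83.5°) = 0.113

0.113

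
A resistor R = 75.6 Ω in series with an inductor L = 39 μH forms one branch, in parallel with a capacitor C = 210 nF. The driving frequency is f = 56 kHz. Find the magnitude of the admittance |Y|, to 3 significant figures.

ω = 2πf = 351900 rad/s
X_L = ωL = 13.7 Ω
X_C = 1/(ωC) = 13.5 Ω
Branch 1 (R+jX_L): Z₁ = 75.6 + j13.7 Ω, |Z₁| = 76.8 Ω
Branch 2 (−jX_C): Z₂ = −j13.5 Ω
Parallel: Z = Z₁Z₂/(Z₁+Z₂), |Z| = 13.8 Ω, ∠Z = -79.9°
|Y| = 1/|Z| = 72.7 mS

72.7 mS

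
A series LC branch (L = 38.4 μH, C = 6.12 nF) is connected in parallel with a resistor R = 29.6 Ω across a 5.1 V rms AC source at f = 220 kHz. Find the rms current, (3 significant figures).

189 mA

ω = 2πf = 1.382e+06 rad/s
X_L = ωL = 53.1 Ω
X_C = 1/(ωC) = 118 Ω
Branch 1: Z₁ = R = 29.6 Ω
Branch 2 (series LC): Z₂ = j(X_L − X_C) = −j65.1 Ω
Parallel: Z = Z₁Z₂/(Z₁+Z₂), |Z| = 26.9 Ω, ∠Z = -24.4°
I = V/|Z| = 5.1/26.9 = 189 mA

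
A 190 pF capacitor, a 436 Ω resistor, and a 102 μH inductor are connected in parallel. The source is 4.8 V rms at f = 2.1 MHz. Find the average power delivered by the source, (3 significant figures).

ω = 2πf = 1.319e+07 rad/s
X_L = ωL = 1350 Ω
X_C = 1/(ωC) = 399 Ω
Parallel: admittances add. Y = 1/R + 1/(jωL) + jωC
Y = (0.00229 + j0.00176) S
|Y| = 0.00289 S → |Z| = 1/|Y| = 346 Ω, ∠Z = −∠Y = -37.6°
I = V/|Z| = 13.9 mA
P = VI cos φ = 4.8 × 0.0139 × cos(-37.6°) = 52.8 mW

52.8 mW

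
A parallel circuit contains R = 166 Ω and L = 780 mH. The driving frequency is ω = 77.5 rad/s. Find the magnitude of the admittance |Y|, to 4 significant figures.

17.61 mS

X_L = ωL = 60.45 Ω
Parallel: admittances add. Y = 1/R + 1/(jωL)
Y = (0.006024 − j0.01654) S
|Y| = 0.01761 S → |Z| = 1/|Y| = 56.80 Ω, ∠Z = −∠Y = 69.99°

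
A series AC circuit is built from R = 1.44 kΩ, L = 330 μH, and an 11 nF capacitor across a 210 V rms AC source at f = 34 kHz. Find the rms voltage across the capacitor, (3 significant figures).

60.3 V

ω = 2πf = 213600 rad/s
X_L = ωL = 70.5 Ω
X_C = 1/(ωC) = 426 Ω
Net reactance X = X_L − X_C = -355 Ω
Z = 1440 − j355 Ω
|Z| = √(1440² + 355²) = 1480 Ω
I = V/|Z| = 142 mA
V_C = I·|Z_C| = 0.142 × 426 = 60.3 V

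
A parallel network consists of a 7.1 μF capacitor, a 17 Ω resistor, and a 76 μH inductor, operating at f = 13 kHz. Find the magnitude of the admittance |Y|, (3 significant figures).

ω = 2πf = 81680 rad/s
X_L = ωL = 6.21 Ω
X_C = 1/(ωC) = 1.72 Ω
Parallel: admittances add. Y = 1/R + 1/(jωL) + jωC
Y = (0.0588 + j0.419) S
|Y| = 0.423 S → |Z| = 1/|Y| = 2.36 Ω, ∠Z = −∠Y = -82.0°

423 mS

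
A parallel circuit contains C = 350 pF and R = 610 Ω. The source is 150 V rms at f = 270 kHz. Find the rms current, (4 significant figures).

261.5 mA

ω = 2πf = 1.696e+06 rad/s
X_C = 1/(ωC) = 1684 Ω
Parallel: admittances add. Y = 1/R + jωC
Y = (0.001639 + j0.0005938) S
|Y| = 0.001744 S → |Z| = 1/|Y| = 573.5 Ω, ∠Z = −∠Y = -19.91°
I = V/|Z| = 150/573.5 = 261.5 mA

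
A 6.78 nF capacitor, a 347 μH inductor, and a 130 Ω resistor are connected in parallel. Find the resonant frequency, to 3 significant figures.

104 kHz

ω₀ = 1/√(LC) = 1/√(0.000347 × 6.78e-09) = 652000 rad/s
f₀ = ω₀/(2π) = 104 kHz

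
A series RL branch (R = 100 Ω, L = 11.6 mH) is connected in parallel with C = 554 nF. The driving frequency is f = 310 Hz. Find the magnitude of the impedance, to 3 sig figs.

104 Ω

ω = 2πf = 1948 rad/s
X_L = ωL = 22.6 Ω
X_C = 1/(ωC) = 927 Ω
Branch 1 (R+jX_L): Z₁ = 100 + j22.6 Ω, |Z₁| = 103 Ω
Branch 2 (−jX_C): Z₂ = −j927 Ω
Parallel: Z = Z₁Z₂/(Z₁+Z₂), |Z| = 104 Ω, ∠Z = 6.42°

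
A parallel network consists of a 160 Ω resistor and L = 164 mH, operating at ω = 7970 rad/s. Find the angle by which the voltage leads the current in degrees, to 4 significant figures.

6.979°

X_L = ωL = 1307 Ω
Parallel: admittances add. Y = 1/R + 1/(jωL)
Y = (0.006250 − j0.0007651) S
|Y| = 0.006297 S → |Z| = 1/|Y| = 158.8 Ω, ∠Z = −∠Y = 6.979°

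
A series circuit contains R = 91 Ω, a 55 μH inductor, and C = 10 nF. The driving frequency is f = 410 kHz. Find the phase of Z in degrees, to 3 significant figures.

ω = 2πf = 2.576e+06 rad/s
X_L = ωL = 142 Ω
X_C = 1/(ωC) = 38.8 Ω
Net reactance X = X_L − X_C = 103 Ω
Z = 91.0 + j103 Ω
|Z| = √(91.0² + 103²) = 137 Ω
∠Z = arctan(103/91.0) = 48.5°

48.5°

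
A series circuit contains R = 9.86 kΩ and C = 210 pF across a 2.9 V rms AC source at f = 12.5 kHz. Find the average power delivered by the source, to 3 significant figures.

22.0 μW

ω = 2πf = 78540 rad/s
X_C = 1/(ωC) = 60600 Ω
Z = 9860 − j60600 Ω
|Z| = √(9860² + 60600²) = 61400 Ω
∠Z = arctan(-60600/9860) = -80.8°
I = V/|Z| = 47.2 μA
P = VI cos φ = 2.9 × 4.72e-05 × cos(-80.8°) = 22.0 μW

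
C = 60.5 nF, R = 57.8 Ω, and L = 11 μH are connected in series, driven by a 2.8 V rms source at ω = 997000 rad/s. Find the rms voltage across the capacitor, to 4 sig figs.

X_L = ωL = 10.97 Ω
X_C = 1/(ωC) = 16.58 Ω
Net reactance X = X_L − X_C = -5.612 Ω
Z = 57.80 − j5.612 Ω
|Z| = √(57.80² + 5.612²) = 58.07 Ω
I = V/|Z| = 48.22 mA
V_C = I·|Z_C| = 0.04822 × 16.58 = 0.7994 V

0.7994 V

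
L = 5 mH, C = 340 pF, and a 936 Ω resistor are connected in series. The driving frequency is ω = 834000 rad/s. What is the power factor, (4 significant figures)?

X_L = ωL = 4170 Ω
X_C = 1/(ωC) = 3527 Ω
Net reactance X = X_L − X_C = 643.4 Ω
Z = 936.0 + j643.4 Ω
|Z| = √(936.0² + 643.4²) = 1136 Ω
∠Z = arctan(643.4/936.0) = 34.50°
cos φ = cos(34.50°) = 0.8241

0.8241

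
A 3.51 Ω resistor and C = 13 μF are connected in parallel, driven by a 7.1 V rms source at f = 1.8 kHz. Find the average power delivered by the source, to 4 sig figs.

14.36 W

ω = 2πf = 11310 rad/s
X_C = 1/(ωC) = 6.801 Ω
Parallel: admittances add. Y = 1/R + jωC
Y = (0.2849 + j0.1470) S
|Y| = 0.3206 S → |Z| = 1/|Y| = 3.119 Ω, ∠Z = −∠Y = -27.30°
I = V/|Z| = 2.276 A
P = VI cos φ = 7.1 × 2.276 × cos(-27.30°) = 14.36 W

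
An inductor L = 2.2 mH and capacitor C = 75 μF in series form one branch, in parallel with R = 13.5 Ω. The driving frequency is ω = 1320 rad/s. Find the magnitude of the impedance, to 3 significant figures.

X_L = ωL = 2.90 Ω
X_C = 1/(ωC) = 10.1 Ω
Branch 1: Z₁ = R = 13.5 Ω
Branch 2 (series LC): Z₂ = j(X_L − X_C) = −j7.20 Ω
Parallel: Z = Z₁Z₂/(Z₁+Z₂), |Z| = 6.35 Ω, ∠Z = -61.9°

6.35 Ω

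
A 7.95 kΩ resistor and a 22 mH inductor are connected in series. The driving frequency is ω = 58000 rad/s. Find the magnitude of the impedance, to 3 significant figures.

8050 Ω

X_L = ωL = 1280 Ω
Z = 7950 + j1280 Ω
|Z| = √(7950² + 1280²) = 8050 Ω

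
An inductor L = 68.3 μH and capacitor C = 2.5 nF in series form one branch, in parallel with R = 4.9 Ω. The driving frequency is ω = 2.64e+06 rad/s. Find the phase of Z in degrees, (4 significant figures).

9.657°

X_L = ωL = 180.3 Ω
X_C = 1/(ωC) = 151.5 Ω
Branch 1: Z₁ = R = 4.900 Ω
Branch 2 (series LC): Z₂ = j(X_L − X_C) = j28.80 Ω
Parallel: Z = Z₁Z₂/(Z₁+Z₂), |Z| = 4.831 Ω, ∠Z = 9.657°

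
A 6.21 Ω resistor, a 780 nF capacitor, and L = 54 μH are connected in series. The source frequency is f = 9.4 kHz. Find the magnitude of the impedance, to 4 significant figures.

19.53 Ω

ω = 2πf = 59060 rad/s
X_L = ωL = 3.189 Ω
X_C = 1/(ωC) = 21.71 Ω
Net reactance X = X_L − X_C = -18.52 Ω
Z = 6.210 − j18.52 Ω
|Z| = √(6.210² + 18.52²) = 19.53 Ω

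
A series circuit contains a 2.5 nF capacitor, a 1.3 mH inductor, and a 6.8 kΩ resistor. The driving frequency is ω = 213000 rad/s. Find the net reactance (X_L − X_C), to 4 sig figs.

X_L = ωL = 276.9 Ω
X_C = 1/(ωC) = 1878 Ω
X = 276.9 − 1878 = -1601 Ω

-1601 Ω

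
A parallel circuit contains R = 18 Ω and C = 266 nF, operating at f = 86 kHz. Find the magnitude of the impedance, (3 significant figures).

6.49 Ω

ω = 2πf = 540400 rad/s
X_C = 1/(ωC) = 6.96 Ω
Parallel: admittances add. Y = 1/R + jωC
Y = (0.0556 + j0.144) S
|Y| = 0.154 S → |Z| = 1/|Y| = 6.49 Ω, ∠Z = −∠Y = -68.9°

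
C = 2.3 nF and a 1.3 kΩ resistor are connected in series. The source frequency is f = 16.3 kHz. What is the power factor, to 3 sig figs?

ω = 2πf = 102400 rad/s
X_C = 1/(ωC) = 4250 Ω
Z = 1300 − j4250 Ω
|Z| = √(1300² + 4250²) = 4440 Ω
∠Z = arctan(-4250/1300) = -73.0°
cos φ = cos(-73.0°) = 0.293

0.293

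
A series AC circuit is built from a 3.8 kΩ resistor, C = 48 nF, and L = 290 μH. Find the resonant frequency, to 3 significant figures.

ω₀ = 1/√(LC) = 1/√(0.00029 × 4.8e-08) = 268000 rad/s
f₀ = ω₀/(2π) = 42.7 kHz

42.7 kHz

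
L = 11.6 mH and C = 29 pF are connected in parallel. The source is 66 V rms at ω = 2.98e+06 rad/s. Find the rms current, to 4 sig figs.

3.794 mA

X_L = ωL = 34570 Ω
X_C = 1/(ωC) = 11570 Ω
Parallel: admittances add. Y = 1/(jωL) + jωC
Y = (0 + j5.749e-05) S
|Y| = 5.749e-05 S → |Z| = 1/|Y| = 17390 Ω, ∠Z = −∠Y = -90.00°
I = V/|Z| = 66/17390 = 3.794 mA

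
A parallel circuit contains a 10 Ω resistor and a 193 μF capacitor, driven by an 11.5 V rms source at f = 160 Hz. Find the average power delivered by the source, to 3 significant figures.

ω = 2πf = 1005 rad/s
X_C = 1/(ωC) = 5.15 Ω
Parallel: admittances add. Y = 1/R + jωC
Y = (0.100 + j0.194) S
|Y| = 0.218 S → |Z| = 1/|Y| = 4.58 Ω, ∠Z = −∠Y = -62.7°
I = V/|Z| = 2.51 A
P = VI cos φ = 11.5 × 2.51 × cos(-62.7°) = 13.2 W

13.2 W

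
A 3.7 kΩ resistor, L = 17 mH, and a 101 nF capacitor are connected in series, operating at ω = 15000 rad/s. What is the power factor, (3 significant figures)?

X_L = ωL = 255 Ω
X_C = 1/(ωC) = 660 Ω
Net reactance X = X_L − X_C = -405 Ω
Z = 3700 − j405 Ω
|Z| = √(3700² + 405²) = 3720 Ω
∠Z = arctan(-405/3700) = -6.25°
cos φ = cos(-6.25°) = 0.994

0.994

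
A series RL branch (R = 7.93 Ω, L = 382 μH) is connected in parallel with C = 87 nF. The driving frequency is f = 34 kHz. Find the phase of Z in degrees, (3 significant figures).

-79.6°

ω = 2πf = 213600 rad/s
X_L = ωL = 81.6 Ω
X_C = 1/(ωC) = 53.8 Ω
Branch 1 (R+jX_L): Z₁ = 7.93 + j81.6 Ω, |Z₁| = 82.0 Ω
Branch 2 (−jX_C): Z₂ = −j53.8 Ω
Parallel: Z = Z₁Z₂/(Z₁+Z₂), |Z| = 153 Ω, ∠Z = -79.6°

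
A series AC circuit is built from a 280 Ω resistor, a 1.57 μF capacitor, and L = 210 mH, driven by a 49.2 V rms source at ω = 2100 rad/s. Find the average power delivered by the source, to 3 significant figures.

X_L = ωL = 441 Ω
X_C = 1/(ωC) = 303 Ω
Net reactance X = X_L − X_C = 138 Ω
Z = 280 + j138 Ω
|Z| = √(280² + 138²) = 312 Ω
∠Z = arctan(138/280) = 26.2°
I = V/|Z| = 158 mA
P = VI cos φ = 49.2 × 0.158 × cos(26.2°) = 6.96 W

6.96 W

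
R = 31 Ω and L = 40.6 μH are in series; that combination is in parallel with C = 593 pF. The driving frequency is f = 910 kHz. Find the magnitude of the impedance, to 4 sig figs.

ω = 2πf = 5.718e+06 rad/s
X_L = ωL = 232.1 Ω
X_C = 1/(ωC) = 294.9 Ω
Branch 1 (R+jX_L): Z₁ = 31.00 + j232.1 Ω, |Z₁| = 234.2 Ω
Branch 2 (−jX_C): Z₂ = −j294.9 Ω
Parallel: Z = Z₁Z₂/(Z₁+Z₂), |Z| = 986.3 Ω, ∠Z = 56.12°

986.3 Ω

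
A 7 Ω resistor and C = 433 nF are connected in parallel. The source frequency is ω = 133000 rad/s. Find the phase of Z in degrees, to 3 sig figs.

-22.0°

X_C = 1/(ωC) = 17.4 Ω
Parallel: admittances add. Y = 1/R + jωC
Y = (0.143 + j0.0576) S
|Y| = 0.154 S → |Z| = 1/|Y| = 6.49 Ω, ∠Z = −∠Y = -22.0°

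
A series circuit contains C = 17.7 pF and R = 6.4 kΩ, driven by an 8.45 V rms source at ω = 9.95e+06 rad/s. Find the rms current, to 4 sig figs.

987.6 μA

X_C = 1/(ωC) = 5678 Ω
Z = 6400 − j5678 Ω
|Z| = √(6400² + 5678²) = 8556 Ω
I = V/|Z| = 8.45/8556 = 987.6 μA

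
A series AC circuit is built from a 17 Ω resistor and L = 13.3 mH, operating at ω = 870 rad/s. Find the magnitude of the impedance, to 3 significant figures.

20.6 Ω

X_L = ωL = 11.6 Ω
Z = 17.0 + j11.6 Ω
|Z| = √(17.0² + 11.6²) = 20.6 Ω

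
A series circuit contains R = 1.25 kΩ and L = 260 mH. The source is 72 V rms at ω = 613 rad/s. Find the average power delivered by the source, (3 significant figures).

4.08 W

X_L = ωL = 159 Ω
Z = 1250 + j159 Ω
|Z| = √(1250² + 159²) = 1260 Ω
∠Z = arctan(159/1250) = 7.27°
I = V/|Z| = 57.1 mA
P = VI cos φ = 72 × 0.0571 × cos(7.27°) = 4.08 W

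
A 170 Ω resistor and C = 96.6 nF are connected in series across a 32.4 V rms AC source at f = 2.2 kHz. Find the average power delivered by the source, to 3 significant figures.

ω = 2πf = 13820 rad/s
X_C = 1/(ωC) = 749 Ω
Z = 170 − j749 Ω
|Z| = √(170² + 749²) = 768 Ω
∠Z = arctan(-749/170) = -77.2°
I = V/|Z| = 42.2 mA
P = VI cos φ = 32.4 × 0.0422 × cos(-77.2°) = 303 mW

303 mW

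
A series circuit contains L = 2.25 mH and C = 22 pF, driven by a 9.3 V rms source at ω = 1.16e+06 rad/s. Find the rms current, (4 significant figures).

X_L = ωL = 2610 Ω
X_C = 1/(ωC) = 39180 Ω
Net reactance X = X_L − X_C = -36570 Ω
Z = − j36570 Ω
|Z| = √(0² + 36570²) = 36570 Ω
I = V/|Z| = 9.3/36570 = 254.3 μA

254.3 μA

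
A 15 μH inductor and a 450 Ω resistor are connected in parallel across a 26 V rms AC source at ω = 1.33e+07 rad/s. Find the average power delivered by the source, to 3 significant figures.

X_L = ωL = 200 Ω
Parallel: admittances add. Y = 1/R + 1/(jωL)
Y = (0.00222 − j0.00501) S
|Y| = 0.00548 S → |Z| = 1/|Y| = 182 Ω, ∠Z = −∠Y = 66.1°
I = V/|Z| = 143 mA
P = VI cos φ = 26 × 0.143 × cos(66.1°) = 1.50 W

1.50 W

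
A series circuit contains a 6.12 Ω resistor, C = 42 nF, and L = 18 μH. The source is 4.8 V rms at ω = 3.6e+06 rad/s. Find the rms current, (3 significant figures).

82.0 mA

X_L = ωL = 64.8 Ω
X_C = 1/(ωC) = 6.61 Ω
Net reactance X = X_L − X_C = 58.2 Ω
Z = 6.12 + j58.2 Ω
|Z| = √(6.12² + 58.2²) = 58.5 Ω
I = V/|Z| = 4.8/58.5 = 82.0 mA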